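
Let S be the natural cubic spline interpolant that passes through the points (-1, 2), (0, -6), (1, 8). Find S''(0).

33

Let σ_i = S''(x_i). Step sizes h_i = 1, 1; slopes of the chords Δ_i = (y_(i+1) - y_i)/h_i = -8, 14.
  1·σ_0 + 4·σ_1 + 1·σ_2 = 6(Δ_1 - Δ_0) = 132
Natural end conditions: σ_0 = σ_2 = 0.
Solving: σ_0 = 0, σ_1 = 33, σ_2 = 0.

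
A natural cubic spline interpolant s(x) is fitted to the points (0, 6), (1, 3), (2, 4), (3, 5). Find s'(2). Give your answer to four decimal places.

1.5333

Put m_i = s'' at the i-th knot. Here h = (1, 1, 1) and Δ = (-3, 1, 1), so the interior equations h_(i-1)·m_(i-1) + 2(h_(i-1)+h_i)·m_i + h_i·m_(i+1) = 6(Δ_i − Δ_(i-1)) read
  1·m_0 + 4·m_1 + 1·m_2 = 6(Δ_1 - Δ_0) = 24
  1·m_1 + 4·m_2 + 1·m_3 = 6(Δ_2 - Δ_1) = 0
Natural end conditions: m_0 = m_3 = 0.
Hence m_0 = 0, m_1 = 32/5, m_2 = -8/5, m_3 = 0.
On [2, 3], s'(x) = b_2 + 2c_2·(x - 2) + 3d_2·(x - 2)² with b_2 = Δ_2 - h_2(2m_2 + m_3)/6 = 23/15, c_2 = m_2/2 = -4/5, d_2 = (m_3 - m_2)/(6h_2) = 4/15. So s'(2) = 23/15.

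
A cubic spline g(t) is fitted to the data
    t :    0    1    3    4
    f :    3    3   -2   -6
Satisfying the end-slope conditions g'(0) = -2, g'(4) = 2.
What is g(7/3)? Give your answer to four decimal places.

Put M_i = g'' at the i-th knot. Here h = (1, 2, 1) and Δ = (0, -5/2, -4), so the interior equations h_(i-1)·M_(i-1) + 2(h_(i-1)+h_i)·M_i + h_i·M_(i+1) = 6(Δ_i − Δ_(i-1)) read
  1·M_0 + 6·M_1 + 2·M_2 = 6(Δ_1 - Δ_0) = -15
  2·M_1 + 6·M_2 + 1·M_3 = 6(Δ_2 - Δ_1) = -9
Clamped end conditions give two more equations: 2h_0·M_0 + h_0·M_1 = 6(Δ_0 - g'(0)) = 12 and h_2·M_2 + 2h_2·M_3 = 6(g'(4) - Δ_2) = 36.
Solving: M_0 = 251/35, M_1 = -82/35, M_2 = -142/35, M_3 = 701/35.
On [1, 3], g(t) = 3 + 29/70·(t - 1) - 41/35·(t - 1)² - 1/7·(t - 1)³.
With (t - 1) = 4/3: g(7/3) = 1069/945.

1.1312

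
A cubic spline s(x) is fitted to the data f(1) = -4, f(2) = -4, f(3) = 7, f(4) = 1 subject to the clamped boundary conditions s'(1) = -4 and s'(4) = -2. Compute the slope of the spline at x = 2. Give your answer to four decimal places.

8.7333

Put m_i = s'' at the i-th knot. Here h = (1, 1, 1) and Δ = (0, 11, -6), so the interior equations h_(i-1)·m_(i-1) + 2(h_(i-1)+h_i)·m_i + h_i·m_(i+1) = 6(Δ_i − Δ_(i-1)) read
  1·m_0 + 4·m_1 + 1·m_2 = 6(Δ_1 - Δ_0) = 66
  1·m_1 + 4·m_2 + 1·m_3 = 6(Δ_2 - Δ_1) = -102
Clamped end conditions give two more equations: 2h_0·m_0 + h_0·m_1 = 6(Δ_0 - s'(1)) = 24 and h_2·m_2 + 2h_2·m_3 = 6(s'(4) - Δ_2) = 24.
Hence m_0 = -22/15, m_1 = 404/15, m_2 = -604/15, m_3 = 482/15.
On [2, 3], s'(x) = b_1 + 2c_1·(x - 2) + 3d_1·(x - 2)² with b_1 = Δ_1 - h_1(2m_1 + m_2)/6 = 131/15, c_1 = m_1/2 = 202/15, d_1 = (m_2 - m_1)/(6h_1) = -56/5. So s'(2) = 131/15.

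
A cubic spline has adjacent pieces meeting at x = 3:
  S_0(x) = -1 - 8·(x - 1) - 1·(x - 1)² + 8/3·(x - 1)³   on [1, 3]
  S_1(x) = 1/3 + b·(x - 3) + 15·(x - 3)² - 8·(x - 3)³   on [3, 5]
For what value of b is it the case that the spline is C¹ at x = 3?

20

S_0'(x) = -8 - 2·(x - 1) + 8·(x - 1)², so S_0'(3) = 20. On the right, S_1'(3) = b, so b = 20.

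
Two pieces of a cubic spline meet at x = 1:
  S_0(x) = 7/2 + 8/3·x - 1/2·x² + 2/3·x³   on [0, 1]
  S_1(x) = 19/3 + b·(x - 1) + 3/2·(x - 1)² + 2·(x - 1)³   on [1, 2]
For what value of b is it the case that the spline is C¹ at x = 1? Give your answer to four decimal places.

S_0'(x) = 8/3 - 1·x + 2·x², so S_0'(1) = 11/3. On the right, S_1'(1) = b, so b = 11/3.

3.6667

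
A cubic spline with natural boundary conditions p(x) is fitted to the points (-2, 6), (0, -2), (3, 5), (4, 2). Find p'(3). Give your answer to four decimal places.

With σ_i denoting the second derivative at x_i, h_i = 2, 3, 1, and Δ_i = (y_(i+1) − y_i)/h_i = -4, 7/3, -3:
  2·σ_0 + 10·σ_1 + 3·σ_2 = 6(Δ_1 - Δ_0) = 38
  3·σ_1 + 8·σ_2 + 1·σ_3 = 6(Δ_2 - Δ_1) = -32
Natural end conditions: σ_0 = σ_3 = 0.
Hence σ_0 = 0, σ_1 = 400/71, σ_2 = -434/71, σ_3 = 0.
On [3, 4], p'(x) = b_2 + 2c_2·(x - 3) + 3d_2·(x - 3)² with b_2 = Δ_2 - h_2(2σ_2 + σ_3)/6 = -205/213, c_2 = σ_2/2 = -217/71, d_2 = (σ_3 - σ_2)/(6h_2) = 217/213. So p'(3) = -205/213.

-0.9624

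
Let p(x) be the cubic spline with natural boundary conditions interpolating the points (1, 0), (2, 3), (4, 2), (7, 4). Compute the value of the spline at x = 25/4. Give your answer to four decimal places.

2.9727

Put M_i = p'' at the i-th knot. Here h = (1, 2, 3) and Δ = (3, -1/2, 2/3), so the interior equations h_(i-1)·M_(i-1) + 2(h_(i-1)+h_i)·M_i + h_i·M_(i+1) = 6(Δ_i − Δ_(i-1)) read
  1·M_0 + 6·M_1 + 2·M_2 = 6(Δ_1 - Δ_0) = -21
  2·M_1 + 10·M_2 + 3·M_3 = 6(Δ_2 - Δ_1) = 7
Natural end conditions: M_0 = M_3 = 0.
Forward elimination and back-substitution give M_0 = 0, M_1 = -4, M_2 = 3/2, M_3 = 0.
On [4, 7], p(x) = 2 - 5/6·(x - 4) + 3/4·(x - 4)² - 1/12·(x - 4)³.
With (x - 4) = 9/4: p(25/4) = 761/256.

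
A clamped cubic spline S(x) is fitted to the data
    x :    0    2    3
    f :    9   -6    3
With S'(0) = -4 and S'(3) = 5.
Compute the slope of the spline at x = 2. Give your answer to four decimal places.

Let M_i = S''(x_i). Step sizes h_i = 2, 1; slopes of the chords Δ_i = (y_(i+1) - y_i)/h_i = -15/2, 9.
  2·M_0 + 6·M_1 + 1·M_2 = 6(Δ_1 - Δ_0) = 99
Clamped end conditions give two more equations: 2h_0·M_0 + h_0·M_1 = 6(Δ_0 - S'(0)) = -21 and h_1·M_1 + 2h_1·M_2 = 6(S'(3) - Δ_1) = -24.
Forward elimination and back-substitution give M_0 = -75/4, M_1 = 27, M_2 = -51/2.
On [2, 3], S'(x) = b_1 + 2c_1·(x - 2) + 3d_1·(x - 2)² with b_1 = Δ_1 - h_1(2M_1 + M_2)/6 = 17/4, c_1 = M_1/2 = 27/2, d_1 = (M_2 - M_1)/(6h_1) = -35/4. So S'(2) = 17/4.

4.2500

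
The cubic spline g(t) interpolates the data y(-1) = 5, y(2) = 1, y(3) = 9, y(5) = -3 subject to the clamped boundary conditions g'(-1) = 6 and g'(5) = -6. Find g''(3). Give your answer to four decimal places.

-19.8095

Write m_i for g''(x_i). With h_i = 3, 1, 2 and divided differences Δ_i = -4/3, 8, -6, the continuity of g' gives the tridiagonal system
  3·m_0 + 8·m_1 + 1·m_2 = 6(Δ_1 - Δ_0) = 56
  1·m_1 + 6·m_2 + 2·m_3 = 6(Δ_2 - Δ_1) = -84
Clamped end conditions give two more equations: 2h_0·m_0 + h_0·m_1 = 6(Δ_0 - g'(-1)) = -44 and h_2·m_2 + 2h_2·m_3 = 6(g'(5) - Δ_2) = 0.
Hence m_0 = -104/7, m_1 = 316/21, m_2 = -416/21, m_3 = 208/21.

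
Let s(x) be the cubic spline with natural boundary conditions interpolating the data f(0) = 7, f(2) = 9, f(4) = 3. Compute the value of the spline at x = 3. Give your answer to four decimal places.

With M_i denoting the second derivative at x_i, h_i = 2, 2, and Δ_i = (y_(i+1) − y_i)/h_i = 1, -3:
  2·M_0 + 8·M_1 + 2·M_2 = 6(Δ_1 - Δ_0) = -24
Natural end conditions: M_0 = M_2 = 0.
Solving: M_0 = 0, M_1 = -3, M_2 = 0.
On [2, 4], s(x) = 9 - 1·(x - 2) - 3/2·(x - 2)² + 1/4·(x - 2)³.
With (x - 2) = 1: s(3) = 27/4.

6.7500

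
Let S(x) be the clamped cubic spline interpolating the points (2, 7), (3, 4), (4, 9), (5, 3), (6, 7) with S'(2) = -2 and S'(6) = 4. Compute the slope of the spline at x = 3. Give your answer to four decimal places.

With M_i denoting the second derivative at x_i, h_i = 1, 1, 1, 1, and Δ_i = (y_(i+1) − y_i)/h_i = -3, 5, -6, 4:
  1·M_0 + 4·M_1 + 1·M_2 = 6(Δ_1 - Δ_0) = 48
  1·M_1 + 4·M_2 + 1·M_3 = 6(Δ_2 - Δ_1) = -66
  1·M_2 + 4·M_3 + 1·M_4 = 6(Δ_3 - Δ_2) = 60
Clamped end conditions give two more equations: 2h_0·M_0 + h_0·M_1 = 6(Δ_0 - S'(2)) = -6 and h_3·M_3 + 2h_3·M_4 = 6(S'(6) - Δ_3) = 0.
Hence M_0 = -201/14, M_1 = 159/7, M_2 = -57/2, M_3 = 177/7, M_4 = -177/14.
On [3, 4], S'(x) = b_1 + 2c_1·(x - 3) + 3d_1·(x - 3)² with b_1 = Δ_1 - h_1(2M_1 + M_2)/6 = 61/28, c_1 = M_1/2 = 159/14, d_1 = (M_2 - M_1)/(6h_1) = -239/28. So S'(3) = 61/28.

2.1786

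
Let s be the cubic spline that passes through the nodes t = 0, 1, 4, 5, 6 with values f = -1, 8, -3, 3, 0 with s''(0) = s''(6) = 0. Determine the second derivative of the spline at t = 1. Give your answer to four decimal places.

Put M_i = s'' at the i-th knot. Here h = (1, 3, 1, 1) and Δ = (9, -11/3, 6, -3), so the interior equations h_(i-1)·M_(i-1) + 2(h_(i-1)+h_i)·M_i + h_i·M_(i+1) = 6(Δ_i − Δ_(i-1)) read
  1·M_0 + 8·M_1 + 3·M_2 = 6(Δ_1 - Δ_0) = -76
  3·M_1 + 8·M_2 + 1·M_3 = 6(Δ_2 - Δ_1) = 58
  1·M_2 + 4·M_3 + 1·M_4 = 6(Δ_3 - Δ_2) = -54
Natural end conditions: M_0 = M_4 = 0.
Solving: M_0 = 0, M_1 = -1607/106, M_2 = 800/53, M_3 = -1831/106, M_4 = 0.

-15.1604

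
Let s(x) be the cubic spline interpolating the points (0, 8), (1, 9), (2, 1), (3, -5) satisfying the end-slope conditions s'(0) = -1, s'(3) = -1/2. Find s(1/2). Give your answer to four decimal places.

8.6958

Let M_i = s''(x_i). Step sizes h_i = 1, 1, 1; slopes of the chords Δ_i = (y_(i+1) - y_i)/h_i = 1, -8, -6.
  1·M_0 + 4·M_1 + 1·M_2 = 6(Δ_1 - Δ_0) = -54
  1·M_1 + 4·M_2 + 1·M_3 = 6(Δ_2 - Δ_1) = 12
Clamped end conditions give two more equations: 2h_0·M_0 + h_0·M_1 = 6(Δ_0 - s'(0)) = 12 and h_2·M_2 + 2h_2·M_3 = 6(s'(3) - Δ_2) = 33.
Hence M_0 = 227/15, M_1 = -274/15, M_2 = 59/15, M_3 = 218/15.
On [0, 1], s(x) = 8 - 1·x + 227/30·x² - 167/30·x³.
With x = 1/2: s(1/2) = 2087/240.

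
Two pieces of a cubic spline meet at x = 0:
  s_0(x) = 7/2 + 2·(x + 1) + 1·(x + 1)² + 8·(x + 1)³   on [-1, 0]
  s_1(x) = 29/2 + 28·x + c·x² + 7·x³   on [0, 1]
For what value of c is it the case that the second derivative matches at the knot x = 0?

25

s_0''(x) = 2 + 48·(x + 1), so s_0''(0) = 50. On the right, s_1''(0) = 2c, so c = 25.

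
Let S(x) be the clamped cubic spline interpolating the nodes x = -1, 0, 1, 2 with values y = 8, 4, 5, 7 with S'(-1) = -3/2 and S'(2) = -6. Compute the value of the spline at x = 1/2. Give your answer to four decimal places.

3.5625

Put σ_i = S'' at the i-th knot. Here h = (1, 1, 1) and Δ = (-4, 1, 2), so the interior equations h_(i-1)·σ_(i-1) + 2(h_(i-1)+h_i)·σ_i + h_i·σ_(i+1) = 6(Δ_i − Δ_(i-1)) read
  1·σ_0 + 4·σ_1 + 1·σ_2 = 6(Δ_1 - Δ_0) = 30
  1·σ_1 + 4·σ_2 + 1·σ_3 = 6(Δ_2 - Δ_1) = 6
Clamped end conditions give two more equations: 2h_0·σ_0 + h_0·σ_1 = 6(Δ_0 - S'(-1)) = -15 and h_2·σ_2 + 2h_2·σ_3 = 6(S'(2) - Δ_2) = -48.
Forward elimination and back-substitution give σ_0 = -12, σ_1 = 9, σ_2 = 6, σ_3 = -27.
On [0, 1], S(x) = 4 - 3·x + 9/2·x² - 1/2·x³.
With x = 1/2: S(1/2) = 57/16.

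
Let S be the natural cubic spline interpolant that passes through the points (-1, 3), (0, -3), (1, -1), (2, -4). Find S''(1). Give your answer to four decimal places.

-11.2000

Let M_i = S''(x_i). Step sizes h_i = 1, 1, 1; slopes of the chords Δ_i = (y_(i+1) - y_i)/h_i = -6, 2, -3.
  1·M_0 + 4·M_1 + 1·M_2 = 6(Δ_1 - Δ_0) = 48
  1·M_1 + 4·M_2 + 1·M_3 = 6(Δ_2 - Δ_1) = -30
Natural end conditions: M_0 = M_3 = 0.
Solving the tridiagonal system: M_0 = 0, M_1 = 74/5, M_2 = -56/5, M_3 = 0.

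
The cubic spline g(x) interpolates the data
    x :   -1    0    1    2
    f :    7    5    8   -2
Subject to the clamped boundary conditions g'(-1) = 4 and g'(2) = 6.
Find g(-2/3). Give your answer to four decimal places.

With M_i denoting the second derivative at x_i, h_i = 1, 1, 1, and Δ_i = (y_(i+1) − y_i)/h_i = -2, 3, -10:
  1·M_0 + 4·M_1 + 1·M_2 = 6(Δ_1 - Δ_0) = 30
  1·M_1 + 4·M_2 + 1·M_3 = 6(Δ_2 - Δ_1) = -78
Clamped end conditions give two more equations: 2h_0·M_0 + h_0·M_1 = 6(Δ_0 - g'(-1)) = -36 and h_2·M_2 + 2h_2·M_3 = 6(g'(2) - Δ_2) = 96.
Forward elimination and back-substitution give M_0 = -466/15, M_1 = 392/15, M_2 = -652/15, M_3 = 1046/15.
On [-1, 0], g(x) = 7 + 4·(x + 1) - 233/15·(x + 1)² + 143/15·(x + 1)³.
With (x + 1) = 1/3: g(-2/3) = 2819/405.

6.9605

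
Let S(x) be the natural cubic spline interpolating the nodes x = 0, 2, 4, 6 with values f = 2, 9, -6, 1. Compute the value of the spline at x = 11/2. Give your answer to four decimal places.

-2.4688

Put M_i = S'' at the i-th knot. Here h = (2, 2, 2) and Δ = (7/2, -15/2, 7/2), so the interior equations h_(i-1)·M_(i-1) + 2(h_(i-1)+h_i)·M_i + h_i·M_(i+1) = 6(Δ_i − Δ_(i-1)) read
  2·M_0 + 8·M_1 + 2·M_2 = 6(Δ_1 - Δ_0) = -66
  2·M_1 + 8·M_2 + 2·M_3 = 6(Δ_2 - Δ_1) = 66
Natural end conditions: M_0 = M_3 = 0.
Hence M_0 = 0, M_1 = -11, M_2 = 11, M_3 = 0.
On [4, 6], S(x) = -6 - 23/6·(x - 4) + 11/2·(x - 4)² - 11/12·(x - 4)³.
With (x - 4) = 3/2: S(11/2) = -79/32.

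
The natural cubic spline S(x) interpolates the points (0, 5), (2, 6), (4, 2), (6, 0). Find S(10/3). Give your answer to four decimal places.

3.4469

Write m_i for S''(x_i). With h_i = 2, 2, 2 and divided differences Δ_i = 1/2, -2, -1, the continuity of S' gives the tridiagonal system
  2·m_0 + 8·m_1 + 2·m_2 = 6(Δ_1 - Δ_0) = -15
  2·m_1 + 8·m_2 + 2·m_3 = 6(Δ_2 - Δ_1) = 6
Natural end conditions: m_0 = m_3 = 0.
Solving the tridiagonal system: m_0 = 0, m_1 = -11/5, m_2 = 13/10, m_3 = 0.
On [2, 4], S(x) = 6 - 29/30·(x - 2) - 11/10·(x - 2)² + 7/24·(x - 2)³.
With (x - 2) = 4/3: S(10/3) = 1396/405.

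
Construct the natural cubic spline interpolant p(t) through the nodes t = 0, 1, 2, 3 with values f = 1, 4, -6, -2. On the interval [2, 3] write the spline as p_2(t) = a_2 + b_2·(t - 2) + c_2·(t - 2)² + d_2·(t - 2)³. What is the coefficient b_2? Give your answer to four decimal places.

Write m_i for p''(x_i). With h_i = 1, 1, 1 and divided differences Δ_i = 3, -10, 4, the continuity of p' gives the tridiagonal system
  1·m_0 + 4·m_1 + 1·m_2 = 6(Δ_1 - Δ_0) = -78
  1·m_1 + 4·m_2 + 1·m_3 = 6(Δ_2 - Δ_1) = 84
Natural end conditions: m_0 = m_3 = 0.
Hence m_0 = 0, m_1 = -132/5, m_2 = 138/5, m_3 = 0.
On [2, 3], with p_2(t) = a_2 + b_2·(t - 2) + c_2·(t - 2)² + d_2·(t - 2)³: c_2 = m_2/2 = 69/5, d_2 = (m_3 - m_2)/(6h_2) = -23/5, b_2 = Δ_2 - h_2(2m_2 + m_3)/6 = -26/5.

-5.2000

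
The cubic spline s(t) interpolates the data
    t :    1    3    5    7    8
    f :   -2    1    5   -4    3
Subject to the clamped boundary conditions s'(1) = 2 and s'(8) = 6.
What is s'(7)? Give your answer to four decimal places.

Write M_i for s''(x_i). With h_i = 2, 2, 2, 1 and divided differences Δ_i = 3/2, 2, -9/2, 7, the continuity of s' gives the tridiagonal system
  2·M_0 + 8·M_1 + 2·M_2 = 6(Δ_1 - Δ_0) = 3
  2·M_1 + 8·M_2 + 2·M_3 = 6(Δ_2 - Δ_1) = -39
  2·M_2 + 6·M_3 + 1·M_4 = 6(Δ_3 - Δ_2) = 69
Clamped end conditions give two more equations: 2h_0·M_0 + h_0·M_1 = 6(Δ_0 - s'(1)) = -3 and h_3·M_3 + 2h_3·M_4 = 6(s'(8) - Δ_3) = -6.
Solving: M_0 = -107/43, M_1 = 299/86, M_2 = -853/86, M_3 = 718/43, M_4 = -488/43.
On [7, 8], s'(t) = b_3 + 2c_3·(t - 7) + 3d_3·(t - 7)² with b_3 = Δ_3 - h_3(2M_3 + M_4)/6 = 143/43, c_3 = M_3/2 = 359/43, d_3 = (M_4 - M_3)/(6h_3) = -201/43. So s'(7) = 143/43.

3.3256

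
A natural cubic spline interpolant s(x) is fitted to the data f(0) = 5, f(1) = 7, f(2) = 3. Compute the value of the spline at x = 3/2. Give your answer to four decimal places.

Let m_i = s''(x_i). Step sizes h_i = 1, 1; slopes of the chords Δ_i = (y_(i+1) - y_i)/h_i = 2, -4.
  1·m_0 + 4·m_1 + 1·m_2 = 6(Δ_1 - Δ_0) = -36
Natural end conditions: m_0 = m_2 = 0.
Solving the tridiagonal system: m_0 = 0, m_1 = -9, m_2 = 0.
On [1, 2], s(x) = 7 - 1·(x - 1) - 9/2·(x - 1)² + 3/2·(x - 1)³.
With (x - 1) = 1/2: s(3/2) = 89/16.

5.5625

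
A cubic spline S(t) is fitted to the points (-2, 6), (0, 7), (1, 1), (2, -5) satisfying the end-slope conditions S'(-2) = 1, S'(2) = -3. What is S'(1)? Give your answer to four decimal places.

With σ_i denoting the second derivative at x_i, h_i = 2, 1, 1, and Δ_i = (y_(i+1) − y_i)/h_i = 1/2, -6, -6:
  2·σ_0 + 6·σ_1 + 1·σ_2 = 6(Δ_1 - Δ_0) = -39
  1·σ_1 + 4·σ_2 + 1·σ_3 = 6(Δ_2 - Δ_1) = 0
Clamped end conditions give two more equations: 2h_0·σ_0 + h_0·σ_1 = 6(Δ_0 - S'(-2)) = -3 and h_2·σ_2 + 2h_2·σ_3 = 6(S'(2) - Δ_2) = 18.
Solving the tridiagonal system: σ_0 = 65/22, σ_1 = -163/22, σ_2 = -5/11, σ_3 = 203/22.
On [1, 2], S'(t) = b_2 + 2c_2·(t - 1) + 3d_2·(t - 1)² with b_2 = Δ_2 - h_2(2σ_2 + σ_3)/6 = -325/44, c_2 = σ_2/2 = -5/22, d_2 = (σ_3 - σ_2)/(6h_2) = 71/44. So S'(1) = -325/44.

-7.3864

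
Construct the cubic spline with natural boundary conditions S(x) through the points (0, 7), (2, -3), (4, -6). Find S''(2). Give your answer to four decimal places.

Write σ_i for S''(x_i). With h_i = 2, 2 and divided differences Δ_i = -5, -3/2, the continuity of S' gives the tridiagonal system
  2·σ_0 + 8·σ_1 + 2·σ_2 = 6(Δ_1 - Δ_0) = 21
Natural end conditions: σ_0 = σ_2 = 0.
Solving the tridiagonal system: σ_0 = 0, σ_1 = 21/8, σ_2 = 0.

2.6250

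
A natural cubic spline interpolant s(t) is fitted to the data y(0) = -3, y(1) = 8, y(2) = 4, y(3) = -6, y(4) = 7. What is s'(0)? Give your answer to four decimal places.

14.1786

Write σ_i for s''(x_i). With h_i = 1, 1, 1, 1 and divided differences Δ_i = 11, -4, -10, 13, the continuity of s' gives the tridiagonal system
  1·σ_0 + 4·σ_1 + 1·σ_2 = 6(Δ_1 - Δ_0) = -90
  1·σ_1 + 4·σ_2 + 1·σ_3 = 6(Δ_2 - Δ_1) = -36
  1·σ_2 + 4·σ_3 + 1·σ_4 = 6(Δ_3 - Δ_2) = 138
Natural end conditions: σ_0 = σ_4 = 0.
Solving the tridiagonal system: σ_0 = 0, σ_1 = -267/14, σ_2 = -96/7, σ_3 = 531/14, σ_4 = 0.
On [0, 1], s'(t) = b_0 + 2c_0·t + 3d_0·t² with b_0 = Δ_0 - h_0(2σ_0 + σ_1)/6 = 397/28, c_0 = σ_0/2 = 0, d_0 = (σ_1 - σ_0)/(6h_0) = -89/28. So s'(0) = 397/28.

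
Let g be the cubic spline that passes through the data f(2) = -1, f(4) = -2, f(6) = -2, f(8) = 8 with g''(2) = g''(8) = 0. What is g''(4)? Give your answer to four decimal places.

-0.6000

Write m_i for g''(x_i). With h_i = 2, 2, 2 and divided differences Δ_i = -1/2, 0, 5, the continuity of g' gives the tridiagonal system
  2·m_0 + 8·m_1 + 2·m_2 = 6(Δ_1 - Δ_0) = 3
  2·m_1 + 8·m_2 + 2·m_3 = 6(Δ_2 - Δ_1) = 30
Natural end conditions: m_0 = m_3 = 0.
Forward elimination and back-substitution give m_0 = 0, m_1 = -3/5, m_2 = 39/10, m_3 = 0.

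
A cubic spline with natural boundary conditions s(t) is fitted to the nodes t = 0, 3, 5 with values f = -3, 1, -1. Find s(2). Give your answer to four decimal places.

Put M_i = s'' at the i-th knot. Here h = (3, 2) and Δ = (4/3, -1), so the interior equations h_(i-1)·M_(i-1) + 2(h_(i-1)+h_i)·M_i + h_i·M_(i+1) = 6(Δ_i − Δ_(i-1)) read
  3·M_0 + 10·M_1 + 2·M_2 = 6(Δ_1 - Δ_0) = -14
Natural end conditions: M_0 = M_2 = 0.
Hence M_0 = 0, M_1 = -7/5, M_2 = 0.
On [0, 3], s(t) = -3 + 61/30·t + 0·t² - 7/90·t³.
With t = 2: s(2) = 4/9.

0.4444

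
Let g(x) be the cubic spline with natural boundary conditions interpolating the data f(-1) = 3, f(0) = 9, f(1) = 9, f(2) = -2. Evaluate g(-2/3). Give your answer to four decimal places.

Write σ_i for g''(x_i). With h_i = 1, 1, 1 and divided differences Δ_i = 6, 0, -11, the continuity of g' gives the tridiagonal system
  1·σ_0 + 4·σ_1 + 1·σ_2 = 6(Δ_1 - Δ_0) = -36
  1·σ_1 + 4·σ_2 + 1·σ_3 = 6(Δ_2 - Δ_1) = -66
Natural end conditions: σ_0 = σ_3 = 0.
Solving the tridiagonal system: σ_0 = 0, σ_1 = -26/5, σ_2 = -76/5, σ_3 = 0.
On [-1, 0], g(x) = 3 + 103/15·(x + 1) + 0·(x + 1)² - 13/15·(x + 1)³.
With (x + 1) = 1/3: g(-2/3) = 2129/405.

5.2568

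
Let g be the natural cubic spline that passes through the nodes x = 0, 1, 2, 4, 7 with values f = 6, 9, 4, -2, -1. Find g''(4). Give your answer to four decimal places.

1.2523

Write M_i for g''(x_i). With h_i = 1, 1, 2, 3 and divided differences Δ_i = 3, -5, -3, 1/3, the continuity of g' gives the tridiagonal system
  1·M_0 + 4·M_1 + 1·M_2 = 6(Δ_1 - Δ_0) = -48
  1·M_1 + 6·M_2 + 2·M_3 = 6(Δ_2 - Δ_1) = 12
  2·M_2 + 10·M_3 + 3·M_4 = 6(Δ_3 - Δ_2) = 20
Natural end conditions: M_0 = M_4 = 0.
Solving: M_0 = 0, M_1 = -1384/107, M_2 = 400/107, M_3 = 134/107, M_4 = 0.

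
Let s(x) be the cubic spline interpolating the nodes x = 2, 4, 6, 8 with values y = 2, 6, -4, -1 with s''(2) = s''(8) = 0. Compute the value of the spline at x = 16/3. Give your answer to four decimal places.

Let m_i = s''(x_i). Step sizes h_i = 2, 2, 2; slopes of the chords Δ_i = (y_(i+1) - y_i)/h_i = 2, -5, 3/2.
  2·m_0 + 8·m_1 + 2·m_2 = 6(Δ_1 - Δ_0) = -42
  2·m_1 + 8·m_2 + 2·m_3 = 6(Δ_2 - Δ_1) = 39
Natural end conditions: m_0 = m_3 = 0.
Solving the tridiagonal system: m_0 = 0, m_1 = -69/10, m_2 = 33/5, m_3 = 0.
On [4, 6], s(x) = 6 - 13/5·(x - 4) - 69/20·(x - 4)² + 9/8·(x - 4)³.
With (x - 4) = 4/3: s(16/3) = -14/15.

-0.9333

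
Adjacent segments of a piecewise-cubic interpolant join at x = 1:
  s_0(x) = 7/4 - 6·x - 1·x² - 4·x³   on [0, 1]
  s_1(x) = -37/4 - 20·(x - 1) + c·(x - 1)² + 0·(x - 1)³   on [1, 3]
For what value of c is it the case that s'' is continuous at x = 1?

s_0''(x) = -2 - 24·x, so s_0''(1) = -26. On the right, s_1''(1) = 2c, so c = -13.

-13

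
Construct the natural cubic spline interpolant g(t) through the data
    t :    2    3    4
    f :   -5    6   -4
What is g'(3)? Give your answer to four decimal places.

Write M_i for g''(x_i). With h_i = 1, 1 and divided differences Δ_i = 11, -10, the continuity of g' gives the tridiagonal system
  1·M_0 + 4·M_1 + 1·M_2 = 6(Δ_1 - Δ_0) = -126
Natural end conditions: M_0 = M_2 = 0.
Hence M_0 = 0, M_1 = -63/2, M_2 = 0.
On [3, 4], g'(t) = b_1 + 2c_1·(t - 3) + 3d_1·(t - 3)² with b_1 = Δ_1 - h_1(2M_1 + M_2)/6 = 1/2, c_1 = M_1/2 = -63/4, d_1 = (M_2 - M_1)/(6h_1) = 21/4. So g'(3) = 1/2.

0.5000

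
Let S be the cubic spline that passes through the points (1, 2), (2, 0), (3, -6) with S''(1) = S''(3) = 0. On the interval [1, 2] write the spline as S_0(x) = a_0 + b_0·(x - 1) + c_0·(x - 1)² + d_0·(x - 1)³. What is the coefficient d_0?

With M_i denoting the second derivative at x_i, h_i = 1, 1, and Δ_i = (y_(i+1) − y_i)/h_i = -2, -6:
  1·M_0 + 4·M_1 + 1·M_2 = 6(Δ_1 - Δ_0) = -24
Natural end conditions: M_0 = M_2 = 0.
Solving: M_0 = 0, M_1 = -6, M_2 = 0.
On [1, 2], with S_0(x) = a_0 + b_0·(x - 1) + c_0·(x - 1)² + d_0·(x - 1)³: c_0 = M_0/2 = 0, d_0 = (M_1 - M_0)/(6h_0) = -1, b_0 = Δ_0 - h_0(2M_0 + M_1)/6 = -1.

-1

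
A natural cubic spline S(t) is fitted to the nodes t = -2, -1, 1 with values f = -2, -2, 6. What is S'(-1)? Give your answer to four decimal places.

1.3333

Let M_i = S''(x_i). Step sizes h_i = 1, 2; slopes of the chords Δ_i = (y_(i+1) - y_i)/h_i = 0, 4.
  1·M_0 + 6·M_1 + 2·M_2 = 6(Δ_1 - Δ_0) = 24
Natural end conditions: M_0 = M_2 = 0.
Solving: M_0 = 0, M_1 = 4, M_2 = 0.
On [-1, 1], S'(t) = b_1 + 2c_1·(t + 1) + 3d_1·(t + 1)² with b_1 = Δ_1 - h_1(2M_1 + M_2)/6 = 4/3, c_1 = M_1/2 = 2, d_1 = (M_2 - M_1)/(6h_1) = -1/3. So S'(-1) = 4/3.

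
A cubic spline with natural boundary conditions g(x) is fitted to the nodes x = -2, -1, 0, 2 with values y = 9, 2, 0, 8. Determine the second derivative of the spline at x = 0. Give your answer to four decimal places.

Let M_i = g''(x_i). Step sizes h_i = 1, 1, 2; slopes of the chords Δ_i = (y_(i+1) - y_i)/h_i = -7, -2, 4.
  1·M_0 + 4·M_1 + 1·M_2 = 6(Δ_1 - Δ_0) = 30
  1·M_1 + 6·M_2 + 2·M_3 = 6(Δ_2 - Δ_1) = 36
Natural end conditions: M_0 = M_3 = 0.
Solving: M_0 = 0, M_1 = 144/23, M_2 = 114/23, M_3 = 0.

4.9565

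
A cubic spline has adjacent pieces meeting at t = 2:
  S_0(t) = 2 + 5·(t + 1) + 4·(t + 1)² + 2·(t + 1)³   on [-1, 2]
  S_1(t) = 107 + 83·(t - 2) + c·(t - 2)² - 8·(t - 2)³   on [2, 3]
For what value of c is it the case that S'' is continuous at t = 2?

S_0''(t) = 8 + 12·(t + 1), so S_0''(2) = 44. On the right, S_1''(2) = 2c, so c = 22.

22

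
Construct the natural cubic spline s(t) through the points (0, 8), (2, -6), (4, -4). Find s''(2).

6

Let M_i = s''(x_i). Step sizes h_i = 2, 2; slopes of the chords Δ_i = (y_(i+1) - y_i)/h_i = -7, 1.
  2·M_0 + 8·M_1 + 2·M_2 = 6(Δ_1 - Δ_0) = 48
Natural end conditions: M_0 = M_2 = 0.
Solving the tridiagonal system: M_0 = 0, M_1 = 6, M_2 = 0.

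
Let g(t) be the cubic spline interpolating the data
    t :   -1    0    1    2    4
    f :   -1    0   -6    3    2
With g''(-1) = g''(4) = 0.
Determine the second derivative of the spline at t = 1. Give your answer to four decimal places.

30.6977

Let M_i = g''(x_i). Step sizes h_i = 1, 1, 1, 2; slopes of the chords Δ_i = (y_(i+1) - y_i)/h_i = 1, -6, 9, -1/2.
  1·M_0 + 4·M_1 + 1·M_2 = 6(Δ_1 - Δ_0) = -42
  1·M_1 + 4·M_2 + 1·M_3 = 6(Δ_2 - Δ_1) = 90
  1·M_2 + 6·M_3 + 2·M_4 = 6(Δ_3 - Δ_2) = -57
Natural end conditions: M_0 = M_4 = 0.
Forward elimination and back-substitution give M_0 = 0, M_1 = -1563/86, M_2 = 1320/43, M_3 = -1257/86, M_4 = 0.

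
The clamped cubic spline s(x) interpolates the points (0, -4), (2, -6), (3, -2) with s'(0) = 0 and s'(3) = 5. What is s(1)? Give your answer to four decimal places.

-5.4583

Write M_i for s''(x_i). With h_i = 2, 1 and divided differences Δ_i = -1, 4, the continuity of s' gives the tridiagonal system
  2·M_0 + 6·M_1 + 1·M_2 = 6(Δ_1 - Δ_0) = 30
Clamped end conditions give two more equations: 2h_0·M_0 + h_0·M_1 = 6(Δ_0 - s'(0)) = -6 and h_1·M_1 + 2h_1·M_2 = 6(s'(3) - Δ_1) = 6.
Hence M_0 = -29/6, M_1 = 20/3, M_2 = -1/3.
On [0, 2], s(x) = -4 + 0·x - 29/12·x² + 23/24·x³.
With x = 1: s(1) = -131/24.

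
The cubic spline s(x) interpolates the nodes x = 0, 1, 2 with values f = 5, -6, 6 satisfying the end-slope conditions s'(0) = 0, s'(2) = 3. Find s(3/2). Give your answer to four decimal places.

-0.3750

Write σ_i for s''(x_i). With h_i = 1, 1 and divided differences Δ_i = -11, 12, the continuity of s' gives the tridiagonal system
  1·σ_0 + 4·σ_1 + 1·σ_2 = 6(Δ_1 - Δ_0) = 138
Clamped end conditions give two more equations: 2h_0·σ_0 + h_0·σ_1 = 6(Δ_0 - s'(0)) = -66 and h_1·σ_1 + 2h_1·σ_2 = 6(s'(2) - Δ_1) = -54.
Forward elimination and back-substitution give σ_0 = -66, σ_1 = 66, σ_2 = -60.
On [1, 2], s(x) = -6 + 0·(x - 1) + 33·(x - 1)² - 21·(x - 1)³.
With (x - 1) = 1/2: s(3/2) = -3/8.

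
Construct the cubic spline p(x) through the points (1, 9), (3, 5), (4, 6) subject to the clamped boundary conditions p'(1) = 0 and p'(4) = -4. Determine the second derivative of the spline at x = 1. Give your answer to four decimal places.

Write m_i for p''(x_i). With h_i = 2, 1 and divided differences Δ_i = -2, 1, the continuity of p' gives the tridiagonal system
  2·m_0 + 6·m_1 + 1·m_2 = 6(Δ_1 - Δ_0) = 18
Clamped end conditions give two more equations: 2h_0·m_0 + h_0·m_1 = 6(Δ_0 - p'(1)) = -12 and h_1·m_1 + 2h_1·m_2 = 6(p'(4) - Δ_1) = -30.
Solving the tridiagonal system: m_0 = -22/3, m_1 = 26/3, m_2 = -58/3.

-7.3333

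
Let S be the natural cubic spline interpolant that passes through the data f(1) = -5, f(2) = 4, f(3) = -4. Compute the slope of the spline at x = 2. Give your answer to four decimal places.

Put M_i = S'' at the i-th knot. Here h = (1, 1) and Δ = (9, -8), so the interior equations h_(i-1)·M_(i-1) + 2(h_(i-1)+h_i)·M_i + h_i·M_(i+1) = 6(Δ_i − Δ_(i-1)) read
  1·M_0 + 4·M_1 + 1·M_2 = 6(Δ_1 - Δ_0) = -102
Natural end conditions: M_0 = M_2 = 0.
Forward elimination and back-substitution give M_0 = 0, M_1 = -51/2, M_2 = 0.
On [2, 3], S'(x) = b_1 + 2c_1·(x - 2) + 3d_1·(x - 2)² with b_1 = Δ_1 - h_1(2M_1 + M_2)/6 = 1/2, c_1 = M_1/2 = -51/4, d_1 = (M_2 - M_1)/(6h_1) = 17/4. So S'(2) = 1/2.

0.5000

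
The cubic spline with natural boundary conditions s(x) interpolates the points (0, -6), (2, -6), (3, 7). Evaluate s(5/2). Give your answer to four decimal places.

-0.3125

Put M_i = s'' at the i-th knot. Here h = (2, 1) and Δ = (0, 13), so the interior equations h_(i-1)·M_(i-1) + 2(h_(i-1)+h_i)·M_i + h_i·M_(i+1) = 6(Δ_i − Δ_(i-1)) read
  2·M_0 + 6·M_1 + 1·M_2 = 6(Δ_1 - Δ_0) = 78
Natural end conditions: M_0 = M_2 = 0.
Solving the tridiagonal system: M_0 = 0, M_1 = 13, M_2 = 0.
On [2, 3], s(x) = -6 + 26/3·(x - 2) + 13/2·(x - 2)² - 13/6·(x - 2)³.
With (x - 2) = 1/2: s(5/2) = -5/16.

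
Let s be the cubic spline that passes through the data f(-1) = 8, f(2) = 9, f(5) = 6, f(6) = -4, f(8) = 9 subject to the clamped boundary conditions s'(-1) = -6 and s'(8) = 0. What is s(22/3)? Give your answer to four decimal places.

Put σ_i = s'' at the i-th knot. Here h = (3, 3, 1, 2) and Δ = (1/3, -1, -10, 13/2), so the interior equations h_(i-1)·σ_(i-1) + 2(h_(i-1)+h_i)·σ_i + h_i·σ_(i+1) = 6(Δ_i − Δ_(i-1)) read
  3·σ_0 + 12·σ_1 + 3·σ_2 = 6(Δ_1 - Δ_0) = -8
  3·σ_1 + 8·σ_2 + 1·σ_3 = 6(Δ_2 - Δ_1) = -54
  1·σ_2 + 6·σ_3 + 2·σ_4 = 6(Δ_3 - Δ_2) = 99
Clamped end conditions give two more equations: 2h_0·σ_0 + h_0·σ_1 = 6(Δ_0 - s'(-1)) = 38 and h_3·σ_3 + 2h_3·σ_4 = 6(s'(8) - Δ_3) = -39.
Forward elimination and back-substitution give σ_0 = 1001/162, σ_1 = 25/81, σ_2 = -1633/162, σ_3 = 2083/81, σ_4 = -7325/324.
On [6, 8], s(x) = -4 - 1007/324·(x - 6) + 2083/162·(x - 6)² - 5219/1296·(x - 6)³.
With (x - 6) = 4/3: s(22/3) = 11305/2187.

5.1692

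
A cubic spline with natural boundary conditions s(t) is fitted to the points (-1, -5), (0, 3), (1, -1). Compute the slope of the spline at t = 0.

With m_i denoting the second derivative at x_i, h_i = 1, 1, and Δ_i = (y_(i+1) − y_i)/h_i = 8, -4:
  1·m_0 + 4·m_1 + 1·m_2 = 6(Δ_1 - Δ_0) = -72
Natural end conditions: m_0 = m_2 = 0.
Solving: m_0 = 0, m_1 = -18, m_2 = 0.
On [0, 1], s'(t) = b_1 + 2c_1·t + 3d_1·t² with b_1 = Δ_1 - h_1(2m_1 + m_2)/6 = 2, c_1 = m_1/2 = -9, d_1 = (m_2 - m_1)/(6h_1) = 3. So s'(0) = 2.

2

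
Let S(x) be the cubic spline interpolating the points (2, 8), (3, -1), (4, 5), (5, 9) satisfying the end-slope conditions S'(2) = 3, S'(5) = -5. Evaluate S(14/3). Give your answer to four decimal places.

Let m_i = S''(x_i). Step sizes h_i = 1, 1, 1; slopes of the chords Δ_i = (y_(i+1) - y_i)/h_i = -9, 6, 4.
  1·m_0 + 4·m_1 + 1·m_2 = 6(Δ_1 - Δ_0) = 90
  1·m_1 + 4·m_2 + 1·m_3 = 6(Δ_2 - Δ_1) = -12
Clamped end conditions give two more equations: 2h_0·m_0 + h_0·m_1 = 6(Δ_0 - S'(2)) = -72 and h_2·m_2 + 2h_2·m_3 = 6(S'(5) - Δ_2) = -54.
Hence m_0 = -824/15, m_1 = 568/15, m_2 = -98/15, m_3 = -356/15.
On [4, 5], S(x) = 5 + 152/15·(x - 4) - 49/15·(x - 4)² - 43/15·(x - 4)³.
With (x - 4) = 2/3: S(14/3) = 3829/405.

9.4543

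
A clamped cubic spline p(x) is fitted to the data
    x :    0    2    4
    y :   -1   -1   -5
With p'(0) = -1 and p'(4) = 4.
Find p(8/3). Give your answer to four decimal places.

Write σ_i for p''(x_i). With h_i = 2, 2 and divided differences Δ_i = 0, -2, the continuity of p' gives the tridiagonal system
  2·σ_0 + 8·σ_1 + 2·σ_2 = 6(Δ_1 - Δ_0) = -12
Clamped end conditions give two more equations: 2h_0·σ_0 + h_0·σ_1 = 6(Δ_0 - p'(0)) = 6 and h_1·σ_1 + 2h_1·σ_2 = 6(p'(4) - Δ_1) = 36.
Solving: σ_0 = 17/4, σ_1 = -11/2, σ_2 = 47/4.
On [2, 4], p(x) = -1 - 9/4·(x - 2) - 11/4·(x - 2)² + 23/16·(x - 2)³.
With (x - 2) = 2/3: p(8/3) = -89/27.

-3.2963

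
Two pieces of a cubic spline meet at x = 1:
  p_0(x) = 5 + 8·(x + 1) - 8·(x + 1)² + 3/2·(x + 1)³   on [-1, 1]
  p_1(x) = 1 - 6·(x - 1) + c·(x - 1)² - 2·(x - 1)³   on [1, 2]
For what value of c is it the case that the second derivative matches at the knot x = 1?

1

p_0''(x) = -16 + 9·(x + 1), so p_0''(1) = 2. On the right, p_1''(1) = 2c, so c = 1.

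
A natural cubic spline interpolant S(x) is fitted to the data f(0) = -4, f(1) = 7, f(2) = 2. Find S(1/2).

Let m_i = S''(x_i). Step sizes h_i = 1, 1; slopes of the chords Δ_i = (y_(i+1) - y_i)/h_i = 11, -5.
  1·m_0 + 4·m_1 + 1·m_2 = 6(Δ_1 - Δ_0) = -96
Natural end conditions: m_0 = m_2 = 0.
Solving the tridiagonal system: m_0 = 0, m_1 = -24, m_2 = 0.
On [0, 1], S(x) = -4 + 15·x + 0·x² - 4·x³.
With x = 1/2: S(1/2) = 3.

3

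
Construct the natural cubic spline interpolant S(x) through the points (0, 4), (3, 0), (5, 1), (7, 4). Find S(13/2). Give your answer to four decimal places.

3.1719

Let m_i = S''(x_i). Step sizes h_i = 3, 2, 2; slopes of the chords Δ_i = (y_(i+1) - y_i)/h_i = -4/3, 1/2, 3/2.
  3·m_0 + 10·m_1 + 2·m_2 = 6(Δ_1 - Δ_0) = 11
  2·m_1 + 8·m_2 + 2·m_3 = 6(Δ_2 - Δ_1) = 6
Natural end conditions: m_0 = m_3 = 0.
Forward elimination and back-substitution give m_0 = 0, m_1 = 1, m_2 = 1/2, m_3 = 0.
On [5, 7], S(x) = 1 + 7/6·(x - 5) + 1/4·(x - 5)² - 1/24·(x - 5)³.
With (x - 5) = 3/2: S(13/2) = 203/64.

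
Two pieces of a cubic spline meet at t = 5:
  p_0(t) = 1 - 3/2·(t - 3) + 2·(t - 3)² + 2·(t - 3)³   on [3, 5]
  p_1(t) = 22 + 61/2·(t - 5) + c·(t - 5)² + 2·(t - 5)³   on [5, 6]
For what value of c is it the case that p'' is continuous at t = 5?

14

p_0''(t) = 4 + 12·(t - 3), so p_0''(5) = 28. On the right, p_1''(5) = 2c, so c = 14.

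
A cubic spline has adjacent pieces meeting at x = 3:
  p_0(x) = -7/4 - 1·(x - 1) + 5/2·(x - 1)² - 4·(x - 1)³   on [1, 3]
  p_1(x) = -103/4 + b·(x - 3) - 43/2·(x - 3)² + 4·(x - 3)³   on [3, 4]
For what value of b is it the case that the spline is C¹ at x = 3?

-39

p_0'(x) = -1 + 5·(x - 1) - 12·(x - 1)², so p_0'(3) = -39. On the right, p_1'(3) = b, so b = -39.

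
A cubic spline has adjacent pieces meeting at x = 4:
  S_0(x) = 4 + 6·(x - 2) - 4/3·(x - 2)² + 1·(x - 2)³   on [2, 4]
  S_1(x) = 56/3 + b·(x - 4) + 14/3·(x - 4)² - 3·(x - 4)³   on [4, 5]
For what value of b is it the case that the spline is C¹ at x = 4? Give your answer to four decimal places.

12.6667

S_0'(x) = 6 - 8/3·(x - 2) + 3·(x - 2)², so S_0'(4) = 38/3. On the right, S_1'(4) = b, so b = 38/3.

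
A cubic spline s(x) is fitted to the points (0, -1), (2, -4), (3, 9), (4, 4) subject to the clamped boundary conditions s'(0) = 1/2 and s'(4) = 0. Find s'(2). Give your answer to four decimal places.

With m_i denoting the second derivative at x_i, h_i = 2, 1, 1, and Δ_i = (y_(i+1) − y_i)/h_i = -3/2, 13, -5:
  2·m_0 + 6·m_1 + 1·m_2 = 6(Δ_1 - Δ_0) = 87
  1·m_1 + 4·m_2 + 1·m_3 = 6(Δ_2 - Δ_1) = -108
Clamped end conditions give two more equations: 2h_0·m_0 + h_0·m_1 = 6(Δ_0 - s'(0)) = -12 and h_2·m_2 + 2h_2·m_3 = 6(s'(4) - Δ_2) = 30.
Solving: m_0 = -365/22, m_1 = 299/11, m_2 = -472/11, m_3 = 401/11.
On [2, 3], s'(x) = b_1 + 2c_1·(x - 2) + 3d_1·(x - 2)² with b_1 = Δ_1 - h_1(2m_1 + m_2)/6 = 122/11, c_1 = m_1/2 = 299/22, d_1 = (m_2 - m_1)/(6h_1) = -257/22. So s'(2) = 122/11.

11.0909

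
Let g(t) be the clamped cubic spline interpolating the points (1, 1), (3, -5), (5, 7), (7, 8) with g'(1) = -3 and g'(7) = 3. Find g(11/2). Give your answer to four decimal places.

With m_i denoting the second derivative at x_i, h_i = 2, 2, 2, and Δ_i = (y_(i+1) − y_i)/h_i = -3, 6, 1/2:
  2·m_0 + 8·m_1 + 2·m_2 = 6(Δ_1 - Δ_0) = 54
  2·m_1 + 8·m_2 + 2·m_3 = 6(Δ_2 - Δ_1) = -33
Clamped end conditions give two more equations: 2h_0·m_0 + h_0·m_1 = 6(Δ_0 - g'(1)) = 0 and h_2·m_2 + 2h_2·m_3 = 6(g'(7) - Δ_2) = 15.
Forward elimination and back-substitution give m_0 = -51/10, m_1 = 51/5, m_2 = -87/10, m_3 = 81/10.
On [5, 7], g(t) = 7 + 18/5·(t - 5) - 87/20·(t - 5)² + 7/5·(t - 5)³.
With (t - 5) = 1/2: g(11/2) = 631/80.

7.8875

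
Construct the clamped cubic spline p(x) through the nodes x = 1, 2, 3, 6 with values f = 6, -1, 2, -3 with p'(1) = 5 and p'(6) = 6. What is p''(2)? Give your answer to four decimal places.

31.0345

Write m_i for p''(x_i). With h_i = 1, 1, 3 and divided differences Δ_i = -7, 3, -5/3, the continuity of p' gives the tridiagonal system
  1·m_0 + 4·m_1 + 1·m_2 = 6(Δ_1 - Δ_0) = 60
  1·m_1 + 8·m_2 + 3·m_3 = 6(Δ_2 - Δ_1) = -28
Clamped end conditions give two more equations: 2h_0·m_0 + h_0·m_1 = 6(Δ_0 - p'(1)) = -72 and h_2·m_2 + 2h_2·m_3 = 6(p'(6) - Δ_2) = 46.
Solving the tridiagonal system: m_0 = -1494/29, m_1 = 900/29, m_2 = -366/29, m_3 = 1216/87.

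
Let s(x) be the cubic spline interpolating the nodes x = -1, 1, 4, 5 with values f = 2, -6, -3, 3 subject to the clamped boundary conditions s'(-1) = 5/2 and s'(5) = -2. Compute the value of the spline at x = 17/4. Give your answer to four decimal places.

-0.7653

With M_i denoting the second derivative at x_i, h_i = 2, 3, 1, and Δ_i = (y_(i+1) − y_i)/h_i = -4, 1, 6:
  2·M_0 + 10·M_1 + 3·M_2 = 6(Δ_1 - Δ_0) = 30
  3·M_1 + 8·M_2 + 1·M_3 = 6(Δ_2 - Δ_1) = 30
Clamped end conditions give two more equations: 2h_0·M_0 + h_0·M_1 = 6(Δ_0 - s'(-1)) = -39 and h_2·M_2 + 2h_2·M_3 = 6(s'(5) - Δ_2) = -48.
Solving the tridiagonal system: M_0 = -150/13, M_1 = 93/26, M_2 = 75/13, M_3 = -699/26.
On [4, 5], s(x) = -3 + 445/52·(x - 4) + 75/26·(x - 4)² - 283/52·(x - 4)³.
With (x - 4) = 1/4: s(17/4) = -2547/3328.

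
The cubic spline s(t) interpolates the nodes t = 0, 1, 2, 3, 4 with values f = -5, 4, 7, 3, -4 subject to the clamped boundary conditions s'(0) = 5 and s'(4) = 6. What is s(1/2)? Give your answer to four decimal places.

Write M_i for s''(x_i). With h_i = 1, 1, 1, 1 and divided differences Δ_i = 9, 3, -4, -7, the continuity of s' gives the tridiagonal system
  1·M_0 + 4·M_1 + 1·M_2 = 6(Δ_1 - Δ_0) = -36
  1·M_1 + 4·M_2 + 1·M_3 = 6(Δ_2 - Δ_1) = -42
  1·M_2 + 4·M_3 + 1·M_4 = 6(Δ_3 - Δ_2) = -18
Clamped end conditions give two more equations: 2h_0·M_0 + h_0·M_1 = 6(Δ_0 - s'(0)) = 24 and h_3·M_3 + 2h_3·M_4 = 6(s'(4) - Δ_3) = 78.
Hence M_0 = 257/14, M_1 = -89/7, M_2 = -7/2, M_3 = -107/7, M_4 = 653/14.
On [0, 1], s(t) = -5 + 5·t + 257/28·t² - 145/28·t³.
With t = 1/2: s(1/2) = -191/224.

-0.8527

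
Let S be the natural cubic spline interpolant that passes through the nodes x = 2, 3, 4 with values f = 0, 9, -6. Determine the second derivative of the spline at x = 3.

-36

With m_i denoting the second derivative at x_i, h_i = 1, 1, and Δ_i = (y_(i+1) − y_i)/h_i = 9, -15:
  1·m_0 + 4·m_1 + 1·m_2 = 6(Δ_1 - Δ_0) = -144
Natural end conditions: m_0 = m_2 = 0.
Solving: m_0 = 0, m_1 = -36, m_2 = 0.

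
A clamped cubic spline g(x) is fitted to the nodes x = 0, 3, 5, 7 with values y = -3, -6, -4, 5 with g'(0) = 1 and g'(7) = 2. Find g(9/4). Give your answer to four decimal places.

Put M_i = g'' at the i-th knot. Here h = (3, 2, 2) and Δ = (-1, 1, 9/2), so the interior equations h_(i-1)·M_(i-1) + 2(h_(i-1)+h_i)·M_i + h_i·M_(i+1) = 6(Δ_i − Δ_(i-1)) read
  3·M_0 + 10·M_1 + 2·M_2 = 6(Δ_1 - Δ_0) = 12
  2·M_1 + 8·M_2 + 2·M_3 = 6(Δ_2 - Δ_1) = 21
Clamped end conditions give two more equations: 2h_0·M_0 + h_0·M_1 = 6(Δ_0 - g'(0)) = -12 and h_2·M_2 + 2h_2·M_3 = 6(g'(7) - Δ_2) = -15.
Solving the tridiagonal system: M_0 = -97/37, M_1 = 46/37, M_2 = 275/74, M_3 = -415/74.
On [0, 3], g(x) = -3 + 1·x - 97/74·x² + 143/666·x³.
With x = 9/4: g(9/4) = -23397/4736.

-4.9402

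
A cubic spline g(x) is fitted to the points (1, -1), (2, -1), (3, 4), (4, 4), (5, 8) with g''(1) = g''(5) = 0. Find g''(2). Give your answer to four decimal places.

Write σ_i for g''(x_i). With h_i = 1, 1, 1, 1 and divided differences Δ_i = 0, 5, 0, 4, the continuity of g' gives the tridiagonal system
  1·σ_0 + 4·σ_1 + 1·σ_2 = 6(Δ_1 - Δ_0) = 30
  1·σ_1 + 4·σ_2 + 1·σ_3 = 6(Δ_2 - Δ_1) = -30
  1·σ_2 + 4·σ_3 + 1·σ_4 = 6(Δ_3 - Δ_2) = 24
Natural end conditions: σ_0 = σ_4 = 0.
Forward elimination and back-substitution give σ_0 = 0, σ_1 = 297/28, σ_2 = -87/7, σ_3 = 255/28, σ_4 = 0.

10.6071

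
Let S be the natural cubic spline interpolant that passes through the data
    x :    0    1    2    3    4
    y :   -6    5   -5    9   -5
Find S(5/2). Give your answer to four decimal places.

1.7121

Let M_i = S''(x_i). Step sizes h_i = 1, 1, 1, 1; slopes of the chords Δ_i = (y_(i+1) - y_i)/h_i = 11, -10, 14, -14.
  1·M_0 + 4·M_1 + 1·M_2 = 6(Δ_1 - Δ_0) = -126
  1·M_1 + 4·M_2 + 1·M_3 = 6(Δ_2 - Δ_1) = 144
  1·M_2 + 4·M_3 + 1·M_4 = 6(Δ_3 - Δ_2) = -168
Natural end conditions: M_0 = M_4 = 0.
Forward elimination and back-substitution give M_0 = 0, M_1 = -1317/28, M_2 = 435/7, M_3 = -1611/28, M_4 = 0.
On [2, 3], S(x) = -5 + 23/8·(x - 2) + 435/14·(x - 2)² - 1117/56·(x - 2)³.
With (x - 2) = 1/2: S(5/2) = 767/448.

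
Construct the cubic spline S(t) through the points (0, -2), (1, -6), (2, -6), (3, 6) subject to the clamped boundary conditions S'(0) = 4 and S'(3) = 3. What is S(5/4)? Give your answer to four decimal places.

Write M_i for S''(x_i). With h_i = 1, 1, 1 and divided differences Δ_i = -4, 0, 12, the continuity of S' gives the tridiagonal system
  1·M_0 + 4·M_1 + 1·M_2 = 6(Δ_1 - Δ_0) = 24
  1·M_1 + 4·M_2 + 1·M_3 = 6(Δ_2 - Δ_1) = 72
Clamped end conditions give two more equations: 2h_0·M_0 + h_0·M_1 = 6(Δ_0 - S'(0)) = -48 and h_2·M_2 + 2h_2·M_3 = 6(S'(3) - Δ_2) = -54.
Forward elimination and back-substitution give M_0 = -406/15, M_1 = 92/15, M_2 = 398/15, M_3 = -604/15.
On [1, 2], S(t) = -6 - 97/15·(t - 1) + 46/15·(t - 1)² + 17/5·(t - 1)³.
With (t - 1) = 1/4: S(5/4) = -2359/320.

-7.3719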